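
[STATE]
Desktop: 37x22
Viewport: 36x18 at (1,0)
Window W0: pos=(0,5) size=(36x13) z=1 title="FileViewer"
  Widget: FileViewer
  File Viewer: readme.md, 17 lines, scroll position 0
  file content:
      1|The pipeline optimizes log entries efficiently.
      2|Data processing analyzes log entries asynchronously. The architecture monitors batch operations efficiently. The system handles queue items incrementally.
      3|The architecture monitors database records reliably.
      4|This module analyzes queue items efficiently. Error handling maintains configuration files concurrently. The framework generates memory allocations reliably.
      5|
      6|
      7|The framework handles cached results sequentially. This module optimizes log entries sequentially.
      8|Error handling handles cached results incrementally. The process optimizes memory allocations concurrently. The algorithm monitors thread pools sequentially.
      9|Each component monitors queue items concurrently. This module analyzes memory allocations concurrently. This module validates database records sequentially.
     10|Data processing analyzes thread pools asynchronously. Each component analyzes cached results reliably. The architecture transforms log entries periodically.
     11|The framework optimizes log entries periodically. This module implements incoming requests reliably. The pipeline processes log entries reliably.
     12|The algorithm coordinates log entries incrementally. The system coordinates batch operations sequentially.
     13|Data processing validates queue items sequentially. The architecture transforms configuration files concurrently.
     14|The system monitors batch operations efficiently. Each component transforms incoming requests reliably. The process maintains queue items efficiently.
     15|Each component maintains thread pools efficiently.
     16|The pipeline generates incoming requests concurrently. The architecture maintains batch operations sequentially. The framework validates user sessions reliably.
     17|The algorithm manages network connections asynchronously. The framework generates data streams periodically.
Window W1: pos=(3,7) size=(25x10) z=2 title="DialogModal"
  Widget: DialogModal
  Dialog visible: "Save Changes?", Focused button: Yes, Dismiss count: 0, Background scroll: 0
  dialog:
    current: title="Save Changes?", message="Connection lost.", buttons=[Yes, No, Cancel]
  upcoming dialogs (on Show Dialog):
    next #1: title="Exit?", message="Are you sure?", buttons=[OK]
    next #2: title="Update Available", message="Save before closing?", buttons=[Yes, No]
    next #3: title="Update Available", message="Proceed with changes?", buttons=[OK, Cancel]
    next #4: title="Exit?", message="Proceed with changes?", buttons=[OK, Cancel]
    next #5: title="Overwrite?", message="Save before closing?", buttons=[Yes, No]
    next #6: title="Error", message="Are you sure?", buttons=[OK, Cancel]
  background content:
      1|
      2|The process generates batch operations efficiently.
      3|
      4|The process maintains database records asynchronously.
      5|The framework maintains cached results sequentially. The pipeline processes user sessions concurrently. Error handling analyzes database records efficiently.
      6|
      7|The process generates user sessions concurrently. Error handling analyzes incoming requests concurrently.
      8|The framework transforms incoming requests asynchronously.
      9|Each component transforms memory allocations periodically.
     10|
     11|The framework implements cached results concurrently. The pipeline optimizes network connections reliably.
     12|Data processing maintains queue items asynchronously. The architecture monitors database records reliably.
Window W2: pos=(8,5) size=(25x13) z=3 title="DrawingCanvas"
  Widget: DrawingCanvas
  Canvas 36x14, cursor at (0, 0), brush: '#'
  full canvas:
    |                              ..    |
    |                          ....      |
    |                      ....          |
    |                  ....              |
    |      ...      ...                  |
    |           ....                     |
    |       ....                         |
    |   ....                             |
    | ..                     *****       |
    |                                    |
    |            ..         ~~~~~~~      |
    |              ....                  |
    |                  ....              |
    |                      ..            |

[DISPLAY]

                                    
                                    
                                    
                                    
                                    
━━━━━━━┏━━━━━━━━━━━━━━━━━━━━━━━┓━━┓ 
 FileVi┃ DrawingCanvas         ┃  ┃ 
──┏━━━━┠───────────────────────┨──┨ 
Th┃ Dia┃+                      ┃e▲┃ 
Da┠────┃                       ┃r█┃ 
Th┃  ┌─┃                      .┃s░┃ 
Th┃Th│ ┃                  .... ┃ ░┃ 
  ┃  │ ┃      ...      ...     ┃ ░┃ 
  ┃Th│[┃           ....        ┃ ░┃ 
Th┃Th└─┃       ....            ┃u░┃ 
Er┃    ┃   ....                ┃s░┃ 
Ea┗━━━━┃ ..                    ┃e▼┃ 
━━━━━━━┗━━━━━━━━━━━━━━━━━━━━━━━┛━━┛ 


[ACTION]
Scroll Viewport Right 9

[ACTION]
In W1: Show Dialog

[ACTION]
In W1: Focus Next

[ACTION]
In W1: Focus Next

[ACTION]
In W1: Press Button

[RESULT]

                                    
                                    
                                    
                                    
                                    
━━━━━━━┏━━━━━━━━━━━━━━━━━━━━━━━┓━━┓ 
 FileVi┃ DrawingCanvas         ┃  ┃ 
──┏━━━━┠───────────────────────┨──┨ 
Th┃ Dia┃+                      ┃e▲┃ 
Da┠────┃                       ┃r█┃ 
Th┃    ┃                      .┃s░┃ 
Th┃The ┃                  .... ┃ ░┃ 
  ┃    ┃      ...      ...     ┃ ░┃ 
  ┃The ┃           ....        ┃ ░┃ 
Th┃The ┃       ....            ┃u░┃ 
Er┃    ┃   ....                ┃s░┃ 
Ea┗━━━━┃ ..                    ┃e▼┃ 
━━━━━━━┗━━━━━━━━━━━━━━━━━━━━━━━┛━━┛ 


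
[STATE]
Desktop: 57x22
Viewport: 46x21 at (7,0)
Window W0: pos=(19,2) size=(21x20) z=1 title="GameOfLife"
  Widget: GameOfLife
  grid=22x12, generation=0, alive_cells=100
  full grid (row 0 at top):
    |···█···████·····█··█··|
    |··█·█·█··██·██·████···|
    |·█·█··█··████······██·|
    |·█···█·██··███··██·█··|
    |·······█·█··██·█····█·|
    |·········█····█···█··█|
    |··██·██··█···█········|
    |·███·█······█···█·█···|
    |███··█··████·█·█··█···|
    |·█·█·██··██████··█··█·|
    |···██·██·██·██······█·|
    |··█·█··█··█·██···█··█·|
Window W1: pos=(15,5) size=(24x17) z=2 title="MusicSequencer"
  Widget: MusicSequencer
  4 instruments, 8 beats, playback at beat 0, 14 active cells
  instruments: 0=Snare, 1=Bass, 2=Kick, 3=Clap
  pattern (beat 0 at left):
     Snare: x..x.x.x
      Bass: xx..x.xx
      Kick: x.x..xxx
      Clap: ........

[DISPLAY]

                                              
                                              
            ┏━━━━━━━━━━━━━━━━━━━┓             
            ┃ GameOfLife        ┃             
            ┠───────────────────┨             
        ┏━━━━━━━━━━━━━━━━━━━━━━┓┃             
        ┃ MusicSequencer       ┃┃             
        ┠──────────────────────┨┃             
        ┃      ▼1234567        ┃┃             
        ┃ Snare█··█·█·█        ┃┃             
        ┃  Bass██··█·██        ┃┃             
        ┃  Kick█·█··███        ┃┃             
        ┃  Clap········        ┃┃             
        ┃                      ┃┃             
        ┃                      ┃┃             
        ┃                      ┃┃             
        ┃                      ┃┃             
        ┃                      ┃┃             
        ┃                      ┃┃             
        ┃                      ┃┃             
        ┃                      ┃┃             


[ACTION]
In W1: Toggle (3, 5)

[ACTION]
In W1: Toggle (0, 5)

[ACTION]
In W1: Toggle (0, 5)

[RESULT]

                                              
                                              
            ┏━━━━━━━━━━━━━━━━━━━┓             
            ┃ GameOfLife        ┃             
            ┠───────────────────┨             
        ┏━━━━━━━━━━━━━━━━━━━━━━┓┃             
        ┃ MusicSequencer       ┃┃             
        ┠──────────────────────┨┃             
        ┃      ▼1234567        ┃┃             
        ┃ Snare█··█·█·█        ┃┃             
        ┃  Bass██··█·██        ┃┃             
        ┃  Kick█·█··███        ┃┃             
        ┃  Clap·····█··        ┃┃             
        ┃                      ┃┃             
        ┃                      ┃┃             
        ┃                      ┃┃             
        ┃                      ┃┃             
        ┃                      ┃┃             
        ┃                      ┃┃             
        ┃                      ┃┃             
        ┃                      ┃┃             


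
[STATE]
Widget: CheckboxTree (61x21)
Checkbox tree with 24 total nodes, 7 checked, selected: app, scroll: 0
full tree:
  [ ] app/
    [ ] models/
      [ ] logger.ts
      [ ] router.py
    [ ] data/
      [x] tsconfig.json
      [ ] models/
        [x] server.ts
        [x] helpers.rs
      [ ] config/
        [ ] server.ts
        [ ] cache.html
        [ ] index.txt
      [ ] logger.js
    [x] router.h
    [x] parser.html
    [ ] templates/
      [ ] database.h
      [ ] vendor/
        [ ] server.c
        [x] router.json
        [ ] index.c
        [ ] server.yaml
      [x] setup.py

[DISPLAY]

>[-] app/                                                    
   [ ] models/                                               
     [ ] logger.ts                                           
     [ ] router.py                                           
   [-] data/                                                 
     [x] tsconfig.json                                       
     [x] models/                                             
       [x] server.ts                                         
       [x] helpers.rs                                        
     [ ] config/                                             
       [ ] server.ts                                         
       [ ] cache.html                                        
       [ ] index.txt                                         
     [ ] logger.js                                           
   [x] router.h                                              
   [x] parser.html                                           
   [-] templates/                                            
     [ ] database.h                                          
     [-] vendor/                                             
       [ ] server.c                                          
       [x] router.json                                       


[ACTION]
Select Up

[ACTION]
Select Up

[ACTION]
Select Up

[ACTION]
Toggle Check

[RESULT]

>[x] app/                                                    
   [x] models/                                               
     [x] logger.ts                                           
     [x] router.py                                           
   [x] data/                                                 
     [x] tsconfig.json                                       
     [x] models/                                             
       [x] server.ts                                         
       [x] helpers.rs                                        
     [x] config/                                             
       [x] server.ts                                         
       [x] cache.html                                        
       [x] index.txt                                         
     [x] logger.js                                           
   [x] router.h                                              
   [x] parser.html                                           
   [x] templates/                                            
     [x] database.h                                          
     [x] vendor/                                             
       [x] server.c                                          
       [x] router.json                                       


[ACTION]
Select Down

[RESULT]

 [x] app/                                                    
>  [x] models/                                               
     [x] logger.ts                                           
     [x] router.py                                           
   [x] data/                                                 
     [x] tsconfig.json                                       
     [x] models/                                             
       [x] server.ts                                         
       [x] helpers.rs                                        
     [x] config/                                             
       [x] server.ts                                         
       [x] cache.html                                        
       [x] index.txt                                         
     [x] logger.js                                           
   [x] router.h                                              
   [x] parser.html                                           
   [x] templates/                                            
     [x] database.h                                          
     [x] vendor/                                             
       [x] server.c                                          
       [x] router.json                                       


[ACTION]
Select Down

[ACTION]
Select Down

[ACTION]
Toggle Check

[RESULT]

 [-] app/                                                    
   [-] models/                                               
     [x] logger.ts                                           
>    [ ] router.py                                           
   [x] data/                                                 
     [x] tsconfig.json                                       
     [x] models/                                             
       [x] server.ts                                         
       [x] helpers.rs                                        
     [x] config/                                             
       [x] server.ts                                         
       [x] cache.html                                        
       [x] index.txt                                         
     [x] logger.js                                           
   [x] router.h                                              
   [x] parser.html                                           
   [x] templates/                                            
     [x] database.h                                          
     [x] vendor/                                             
       [x] server.c                                          
       [x] router.json                                       


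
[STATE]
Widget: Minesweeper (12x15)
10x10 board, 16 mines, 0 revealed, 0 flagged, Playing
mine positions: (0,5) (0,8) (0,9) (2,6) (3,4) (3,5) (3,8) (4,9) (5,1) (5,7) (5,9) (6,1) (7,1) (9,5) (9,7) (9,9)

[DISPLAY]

■■■■■■■■■■  
■■■■■■■■■■  
■■■■■■■■■■  
■■■■■■■■■■  
■■■■■■■■■■  
■■■■■■■■■■  
■■■■■■■■■■  
■■■■■■■■■■  
■■■■■■■■■■  
■■■■■■■■■■  
            
            
            
            
            


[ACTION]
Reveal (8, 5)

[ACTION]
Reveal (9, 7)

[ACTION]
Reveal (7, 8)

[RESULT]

■■■■■✹■■✹✹  
■■■■■■■■■■  
■■■■■■✹■■■  
■■■■✹✹■■✹■  
■■■■■■■■■✹  
■✹■■■■■✹■✹  
■✹■■■■■■■■  
■✹■■■■■■■■  
■■■■■1■■■■  
■■■■■✹■✹■✹  
            
            
            
            
            


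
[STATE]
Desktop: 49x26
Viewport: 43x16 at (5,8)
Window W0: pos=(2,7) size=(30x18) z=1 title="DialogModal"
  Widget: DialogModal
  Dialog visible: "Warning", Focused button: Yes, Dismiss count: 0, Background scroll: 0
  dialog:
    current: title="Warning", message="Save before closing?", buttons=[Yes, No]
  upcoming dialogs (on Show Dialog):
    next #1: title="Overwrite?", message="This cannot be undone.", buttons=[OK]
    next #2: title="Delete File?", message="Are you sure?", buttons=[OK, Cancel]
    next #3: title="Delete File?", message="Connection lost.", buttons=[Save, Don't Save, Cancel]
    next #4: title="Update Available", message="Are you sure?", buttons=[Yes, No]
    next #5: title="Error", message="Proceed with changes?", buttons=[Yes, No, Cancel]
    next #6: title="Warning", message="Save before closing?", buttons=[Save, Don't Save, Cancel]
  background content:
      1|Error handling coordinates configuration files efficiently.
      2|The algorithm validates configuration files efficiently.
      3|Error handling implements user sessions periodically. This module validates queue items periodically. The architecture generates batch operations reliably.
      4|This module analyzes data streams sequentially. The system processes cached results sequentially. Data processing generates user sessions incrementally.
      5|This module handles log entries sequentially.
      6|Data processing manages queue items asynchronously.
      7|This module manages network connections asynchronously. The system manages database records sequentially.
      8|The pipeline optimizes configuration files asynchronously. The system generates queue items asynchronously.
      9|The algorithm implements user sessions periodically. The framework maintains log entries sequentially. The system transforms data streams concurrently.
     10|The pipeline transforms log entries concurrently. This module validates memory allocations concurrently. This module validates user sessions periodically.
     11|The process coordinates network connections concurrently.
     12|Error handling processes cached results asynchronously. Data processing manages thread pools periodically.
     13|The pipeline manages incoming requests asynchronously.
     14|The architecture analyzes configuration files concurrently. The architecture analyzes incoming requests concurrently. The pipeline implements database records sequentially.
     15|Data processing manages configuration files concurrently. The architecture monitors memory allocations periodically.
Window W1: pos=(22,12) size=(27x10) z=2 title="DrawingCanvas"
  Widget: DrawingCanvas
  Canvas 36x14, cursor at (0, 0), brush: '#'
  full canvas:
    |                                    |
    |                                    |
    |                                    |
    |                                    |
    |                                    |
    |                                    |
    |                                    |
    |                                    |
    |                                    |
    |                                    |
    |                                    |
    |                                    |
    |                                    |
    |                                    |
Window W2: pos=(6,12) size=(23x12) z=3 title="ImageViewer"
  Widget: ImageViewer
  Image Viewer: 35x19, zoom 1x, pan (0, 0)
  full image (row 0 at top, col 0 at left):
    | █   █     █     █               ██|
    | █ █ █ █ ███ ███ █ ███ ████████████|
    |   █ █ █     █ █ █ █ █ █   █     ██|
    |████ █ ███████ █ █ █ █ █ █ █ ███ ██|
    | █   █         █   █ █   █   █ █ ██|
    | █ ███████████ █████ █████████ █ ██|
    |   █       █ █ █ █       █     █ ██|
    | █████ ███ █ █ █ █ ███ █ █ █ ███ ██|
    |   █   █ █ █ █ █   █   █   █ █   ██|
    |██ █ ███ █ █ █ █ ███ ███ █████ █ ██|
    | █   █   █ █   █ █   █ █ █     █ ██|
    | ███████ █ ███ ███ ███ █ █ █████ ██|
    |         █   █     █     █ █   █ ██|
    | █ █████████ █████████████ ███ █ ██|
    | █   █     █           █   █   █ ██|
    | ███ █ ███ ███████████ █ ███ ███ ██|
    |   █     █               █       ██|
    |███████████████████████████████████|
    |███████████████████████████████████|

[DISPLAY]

ialogModal                ┃                
──────────────────────────┨                
ror handling coordinates c┃                
e algorithm validates conf┃                
r┏━━━━━━━━━━━━━━━━━━━━━┓━━━━━━━━━━━━━━━━━━━
i┃ ImageViewer         ┃ngCanvas           
┌┠─────────────────────┨───────────────────
│┃ █   █     █     █   ┃                   
│┃ █ █ █ █ ███ ███ █ ██┃                   
│┃   █ █ █     █ █ █ █ ┃                   
└┃████ █ ███████ █ █ █ ┃                   
e┃ █   █         █   █ ┃                   
e┃ █ ███████████ █████ ┃                   
r┃   █       █ █ █ █   ┃━━━━━━━━━━━━━━━━━━━
e┃ █████ ███ █ █ █ █ ██┃in┃                
e┗━━━━━━━━━━━━━━━━━━━━━┛co┃                


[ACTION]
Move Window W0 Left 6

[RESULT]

logModal                ┃                  
────────────────────────┨                  
r handling coordinates c┃                  
algorithm validates conf┃                  
r┏━━━━━━━━━━━━━━━━━━━━━┓━━━━━━━━━━━━━━━━━━━
 ┃ ImageViewer         ┃ngCanvas           
─┠─────────────────────┨───────────────────
 ┃ █   █     █     █   ┃                   
S┃ █ █ █ █ ███ ███ █ ██┃                   
 ┃   █ █ █     █ █ █ █ ┃                   
─┃████ █ ███████ █ █ █ ┃                   
p┃ █   █         █   █ ┃                   
p┃ █ ███████████ █████ ┃                   
r┃   █       █ █ █ █   ┃━━━━━━━━━━━━━━━━━━━
p┃ █████ ███ █ █ █ █ ██┃┃                  
a┗━━━━━━━━━━━━━━━━━━━━━┛┃                  


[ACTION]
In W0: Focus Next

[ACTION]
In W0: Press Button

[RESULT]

logModal                ┃                  
────────────────────────┨                  
r handling coordinates c┃                  
algorithm validates conf┃                  
r┏━━━━━━━━━━━━━━━━━━━━━┓━━━━━━━━━━━━━━━━━━━
 ┃ ImageViewer         ┃ngCanvas           
 ┠─────────────────────┨───────────────────
 ┃ █   █     █     █   ┃                   
 ┃ █ █ █ █ ███ ███ █ ██┃                   
p┃   █ █ █     █ █ █ █ ┃                   
a┃████ █ ███████ █ █ █ ┃                   
p┃ █   █         █   █ ┃                   
p┃ █ ███████████ █████ ┃                   
r┃   █       █ █ █ █   ┃━━━━━━━━━━━━━━━━━━━
p┃ █████ ███ █ █ █ █ ██┃┃                  
a┗━━━━━━━━━━━━━━━━━━━━━┛┃                  


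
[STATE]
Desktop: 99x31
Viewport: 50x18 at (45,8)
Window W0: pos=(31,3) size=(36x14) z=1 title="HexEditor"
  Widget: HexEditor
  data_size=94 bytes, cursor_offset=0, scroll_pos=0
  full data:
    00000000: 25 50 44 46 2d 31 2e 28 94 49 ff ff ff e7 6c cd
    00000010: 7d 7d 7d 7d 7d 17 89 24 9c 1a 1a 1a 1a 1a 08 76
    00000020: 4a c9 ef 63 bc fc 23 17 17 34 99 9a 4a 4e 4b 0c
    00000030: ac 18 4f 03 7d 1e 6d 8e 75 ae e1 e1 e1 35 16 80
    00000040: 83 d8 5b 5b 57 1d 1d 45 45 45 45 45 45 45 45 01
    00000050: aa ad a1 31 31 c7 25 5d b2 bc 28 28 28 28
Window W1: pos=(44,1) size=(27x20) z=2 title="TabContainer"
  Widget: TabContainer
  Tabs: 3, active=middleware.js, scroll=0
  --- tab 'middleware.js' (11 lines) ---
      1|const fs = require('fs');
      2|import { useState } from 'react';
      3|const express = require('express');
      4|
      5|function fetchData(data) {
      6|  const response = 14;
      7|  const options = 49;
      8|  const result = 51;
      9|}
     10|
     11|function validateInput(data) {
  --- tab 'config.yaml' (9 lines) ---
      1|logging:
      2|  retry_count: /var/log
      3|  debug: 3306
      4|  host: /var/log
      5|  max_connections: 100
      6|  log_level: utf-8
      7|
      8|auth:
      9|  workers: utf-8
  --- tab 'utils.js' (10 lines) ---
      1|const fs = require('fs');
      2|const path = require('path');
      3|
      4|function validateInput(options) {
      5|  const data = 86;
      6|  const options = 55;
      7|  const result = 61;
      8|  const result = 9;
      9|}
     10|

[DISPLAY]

const express = require('┃                        
                         ┃                        
function fetchData(data) ┃                        
  const response = 14;   ┃                        
  const options = 49;    ┃                        
  const result = 51;     ┃                        
}                        ┃                        
                         ┃                        
function validateInput(da┃                        
                         ┃                        
                         ┃                        
                         ┃                        
━━━━━━━━━━━━━━━━━━━━━━━━━┛                        
                                                  
                                                  
                                                  
                                                  
                                                  


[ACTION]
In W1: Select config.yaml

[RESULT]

  debug: 3306            ┃                        
  host: /var/log         ┃                        
  max_connections: 100   ┃                        
  log_level: utf-8       ┃                        
                         ┃                        
auth:                    ┃                        
  workers: utf-8         ┃                        
                         ┃                        
                         ┃                        
                         ┃                        
                         ┃                        
                         ┃                        
━━━━━━━━━━━━━━━━━━━━━━━━━┛                        
                                                  
                                                  
                                                  
                                                  
                                                  


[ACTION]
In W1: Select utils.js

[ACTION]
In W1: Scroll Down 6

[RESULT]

}                        ┃                        
                         ┃                        
                         ┃                        
                         ┃                        
                         ┃                        
                         ┃                        
                         ┃                        
                         ┃                        
                         ┃                        
                         ┃                        
                         ┃                        
                         ┃                        
━━━━━━━━━━━━━━━━━━━━━━━━━┛                        
                                                  
                                                  
                                                  
                                                  
                                                  


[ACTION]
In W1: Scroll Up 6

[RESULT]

                         ┃                        
function validateInput(op┃                        
  const data = 86;       ┃                        
  const options = 55;    ┃                        
  const result = 61;     ┃                        
  const result = 9;      ┃                        
}                        ┃                        
                         ┃                        
                         ┃                        
                         ┃                        
                         ┃                        
                         ┃                        
━━━━━━━━━━━━━━━━━━━━━━━━━┛                        
                                                  
                                                  
                                                  
                                                  
                                                  


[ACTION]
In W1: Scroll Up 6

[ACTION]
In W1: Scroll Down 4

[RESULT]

  const result = 61;     ┃                        
  const result = 9;      ┃                        
}                        ┃                        
                         ┃                        
                         ┃                        
                         ┃                        
                         ┃                        
                         ┃                        
                         ┃                        
                         ┃                        
                         ┃                        
                         ┃                        
━━━━━━━━━━━━━━━━━━━━━━━━━┛                        
                                                  
                                                  
                                                  
                                                  
                                                  


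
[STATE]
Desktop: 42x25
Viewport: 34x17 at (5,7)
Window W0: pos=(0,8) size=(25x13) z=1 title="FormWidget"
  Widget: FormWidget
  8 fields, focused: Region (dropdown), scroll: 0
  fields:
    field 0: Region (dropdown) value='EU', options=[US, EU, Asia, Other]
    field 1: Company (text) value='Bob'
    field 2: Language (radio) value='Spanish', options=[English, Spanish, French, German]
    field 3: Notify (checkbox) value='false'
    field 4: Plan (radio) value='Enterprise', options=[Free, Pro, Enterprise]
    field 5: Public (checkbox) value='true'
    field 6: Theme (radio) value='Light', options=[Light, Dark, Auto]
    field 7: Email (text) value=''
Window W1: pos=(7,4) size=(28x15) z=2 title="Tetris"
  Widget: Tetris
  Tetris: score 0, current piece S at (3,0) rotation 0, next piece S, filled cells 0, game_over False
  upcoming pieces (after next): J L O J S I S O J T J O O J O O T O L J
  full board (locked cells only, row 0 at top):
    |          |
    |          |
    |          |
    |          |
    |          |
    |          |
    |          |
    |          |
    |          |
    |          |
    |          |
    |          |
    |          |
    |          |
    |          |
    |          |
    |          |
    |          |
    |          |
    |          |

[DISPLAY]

  ┃          │Next:          ┃    
━━┃          │ ░░            ┃    
mW┃          │░░             ┃    
──┃          │               ┃    
gi┃          │               ┃    
mp┃          │               ┃    
ng┃          │Score:         ┃    
ti┃          │0              ┃    
an┃          │               ┃    
bl┃          │               ┃    
em┃          │               ┃    
ai┗━━━━━━━━━━━━━━━━━━━━━━━━━━┛    
                   ┃              
━━━━━━━━━━━━━━━━━━━┛              
                                  
                                  
                                  


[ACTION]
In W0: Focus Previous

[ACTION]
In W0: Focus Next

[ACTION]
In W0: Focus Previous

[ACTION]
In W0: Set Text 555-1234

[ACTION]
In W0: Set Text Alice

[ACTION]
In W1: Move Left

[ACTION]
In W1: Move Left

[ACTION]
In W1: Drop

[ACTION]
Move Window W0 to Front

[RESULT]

  ┃          │Next:          ┃    
━━━━━━━━━━━━━━━━━━━┓         ┃    
mWidget            ┃         ┃    
───────────────────┨         ┃    
gion:     [EU    ▼]┃         ┃    
mpany:    [Bob    ]┃         ┃    
nguage:   ( ) Engli┃         ┃    
tify:     [ ]      ┃         ┃    
an:       ( ) Free ┃         ┃    
blic:     [x]      ┃         ┃    
eme:      (●) Light┃         ┃    
ail:      [Alice  ]┃━━━━━━━━━┛    
                   ┃              
━━━━━━━━━━━━━━━━━━━┛              
                                  
                                  
                                  


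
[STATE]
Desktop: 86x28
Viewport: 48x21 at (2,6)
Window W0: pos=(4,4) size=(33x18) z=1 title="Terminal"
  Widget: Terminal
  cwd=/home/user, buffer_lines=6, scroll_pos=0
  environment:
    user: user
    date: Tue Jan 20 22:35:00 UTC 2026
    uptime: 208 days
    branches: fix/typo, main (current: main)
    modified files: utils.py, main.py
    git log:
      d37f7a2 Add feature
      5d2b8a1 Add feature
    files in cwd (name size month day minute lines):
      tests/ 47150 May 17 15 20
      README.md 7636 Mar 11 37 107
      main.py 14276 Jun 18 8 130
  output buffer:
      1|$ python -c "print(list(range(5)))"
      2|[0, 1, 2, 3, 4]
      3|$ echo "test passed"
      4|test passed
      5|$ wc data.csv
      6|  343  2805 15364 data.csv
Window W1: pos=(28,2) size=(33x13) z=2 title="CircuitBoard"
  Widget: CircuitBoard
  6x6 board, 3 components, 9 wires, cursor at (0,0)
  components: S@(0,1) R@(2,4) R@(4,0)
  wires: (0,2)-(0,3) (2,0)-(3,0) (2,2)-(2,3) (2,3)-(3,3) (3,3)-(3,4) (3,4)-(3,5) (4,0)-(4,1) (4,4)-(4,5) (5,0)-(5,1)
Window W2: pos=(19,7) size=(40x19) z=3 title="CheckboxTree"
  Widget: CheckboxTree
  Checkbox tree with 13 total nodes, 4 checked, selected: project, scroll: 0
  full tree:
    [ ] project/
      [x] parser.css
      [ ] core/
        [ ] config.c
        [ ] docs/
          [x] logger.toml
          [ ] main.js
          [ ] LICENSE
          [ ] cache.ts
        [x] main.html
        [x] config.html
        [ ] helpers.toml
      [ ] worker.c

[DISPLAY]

  ┠───────────────────────┃0  [.]  S   · ─ ·    
  ┃$ python -c "p┏━━━━━━━━━━━━━━━━━━━━━━━━━━━━━━
  ┃[0, 1, 2, 3, 4┃ CheckboxTree                 
  ┃$ echo "test p┠──────────────────────────────
  ┃test passed   ┃>[-] project/                 
  ┃$ wc data.csv ┃   [x] parser.css             
  ┃  343  2805 15┃   [-] core/                  
  ┃$ █           ┃     [ ] config.c             
  ┃              ┃     [-] docs/                
  ┃              ┃       [x] logger.toml        
  ┃              ┃       [ ] main.js            
  ┃              ┃       [ ] LICENSE            
  ┃              ┃       [ ] cache.ts           
  ┃              ┃     [x] main.html            
  ┃              ┃     [x] config.html          
  ┗━━━━━━━━━━━━━━┃     [ ] helpers.toml         
                 ┃   [ ] worker.c               
                 ┃                              
                 ┃                              
                 ┗━━━━━━━━━━━━━━━━━━━━━━━━━━━━━━
                                                


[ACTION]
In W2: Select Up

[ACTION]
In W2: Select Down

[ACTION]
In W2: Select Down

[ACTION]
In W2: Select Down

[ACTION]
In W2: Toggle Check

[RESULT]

  ┠───────────────────────┃0  [.]  S   · ─ ·    
  ┃$ python -c "p┏━━━━━━━━━━━━━━━━━━━━━━━━━━━━━━
  ┃[0, 1, 2, 3, 4┃ CheckboxTree                 
  ┃$ echo "test p┠──────────────────────────────
  ┃test passed   ┃ [-] project/                 
  ┃$ wc data.csv ┃   [x] parser.css             
  ┃  343  2805 15┃   [-] core/                  
  ┃$ █           ┃>    [x] config.c             
  ┃              ┃     [-] docs/                
  ┃              ┃       [x] logger.toml        
  ┃              ┃       [ ] main.js            
  ┃              ┃       [ ] LICENSE            
  ┃              ┃       [ ] cache.ts           
  ┃              ┃     [x] main.html            
  ┃              ┃     [x] config.html          
  ┗━━━━━━━━━━━━━━┃     [ ] helpers.toml         
                 ┃   [ ] worker.c               
                 ┃                              
                 ┃                              
                 ┗━━━━━━━━━━━━━━━━━━━━━━━━━━━━━━
                                                
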